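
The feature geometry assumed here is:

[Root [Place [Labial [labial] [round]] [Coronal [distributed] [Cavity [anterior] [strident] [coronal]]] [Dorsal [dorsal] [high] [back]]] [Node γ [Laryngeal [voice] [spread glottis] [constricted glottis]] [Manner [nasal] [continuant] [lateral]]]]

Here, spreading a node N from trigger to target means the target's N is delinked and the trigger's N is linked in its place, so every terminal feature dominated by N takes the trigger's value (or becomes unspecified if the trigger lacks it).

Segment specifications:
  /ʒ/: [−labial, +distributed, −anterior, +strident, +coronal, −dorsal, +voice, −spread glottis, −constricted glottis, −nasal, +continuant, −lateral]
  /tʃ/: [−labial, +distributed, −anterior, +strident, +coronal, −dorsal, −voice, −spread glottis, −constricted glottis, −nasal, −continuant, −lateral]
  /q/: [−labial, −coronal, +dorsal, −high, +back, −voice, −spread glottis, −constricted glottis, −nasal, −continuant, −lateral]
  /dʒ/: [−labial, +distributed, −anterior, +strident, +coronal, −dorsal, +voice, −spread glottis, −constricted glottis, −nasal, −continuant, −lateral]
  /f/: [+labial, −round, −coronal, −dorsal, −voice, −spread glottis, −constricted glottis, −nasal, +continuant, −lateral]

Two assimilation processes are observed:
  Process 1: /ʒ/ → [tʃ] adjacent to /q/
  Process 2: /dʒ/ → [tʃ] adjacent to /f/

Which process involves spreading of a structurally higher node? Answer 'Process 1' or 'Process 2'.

Process 1

Process 1: the features that change are [voice], [continuant]; the minimal node is Node γ (depth 1).
Process 2: the feature that changes is [voice]; the minimal node is [voice] (depth 3).
Node γ is closer to Root than [voice], so Process 1 spreads the higher node.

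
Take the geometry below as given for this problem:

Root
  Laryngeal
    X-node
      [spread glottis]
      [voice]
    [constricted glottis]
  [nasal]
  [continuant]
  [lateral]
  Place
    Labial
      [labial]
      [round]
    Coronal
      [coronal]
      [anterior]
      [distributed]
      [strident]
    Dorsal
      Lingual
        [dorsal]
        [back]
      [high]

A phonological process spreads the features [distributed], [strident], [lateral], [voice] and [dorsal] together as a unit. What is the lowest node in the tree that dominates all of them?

[distributed] is immediately dominated by Coronal.
[strident] is immediately dominated by Coronal.
[lateral] is immediately dominated by Root.
[voice] is immediately dominated by X-node.
[dorsal] is immediately dominated by Lingual.
Root is the lowest common ancestor — every listed feature sits under it, and no single subconstituent of Root covers them all.

Root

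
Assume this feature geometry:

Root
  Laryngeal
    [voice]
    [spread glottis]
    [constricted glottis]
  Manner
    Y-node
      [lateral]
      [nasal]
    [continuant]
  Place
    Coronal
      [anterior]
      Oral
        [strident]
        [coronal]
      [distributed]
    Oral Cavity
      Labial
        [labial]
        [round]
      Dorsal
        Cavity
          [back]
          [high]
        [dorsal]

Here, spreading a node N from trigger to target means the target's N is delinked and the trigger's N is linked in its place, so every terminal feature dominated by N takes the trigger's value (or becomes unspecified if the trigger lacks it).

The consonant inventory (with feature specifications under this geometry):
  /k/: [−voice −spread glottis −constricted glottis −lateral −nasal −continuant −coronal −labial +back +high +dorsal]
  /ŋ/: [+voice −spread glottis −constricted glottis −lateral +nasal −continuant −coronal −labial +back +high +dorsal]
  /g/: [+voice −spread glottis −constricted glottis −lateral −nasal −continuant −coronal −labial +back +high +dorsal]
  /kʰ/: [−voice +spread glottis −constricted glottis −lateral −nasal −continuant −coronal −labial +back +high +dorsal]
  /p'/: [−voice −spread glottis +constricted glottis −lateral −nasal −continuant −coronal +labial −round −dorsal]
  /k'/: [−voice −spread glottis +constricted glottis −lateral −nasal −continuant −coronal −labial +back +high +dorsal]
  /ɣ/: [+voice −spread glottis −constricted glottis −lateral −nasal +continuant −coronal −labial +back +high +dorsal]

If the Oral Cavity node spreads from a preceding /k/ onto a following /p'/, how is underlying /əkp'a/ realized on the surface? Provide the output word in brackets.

[əkk'a]

Oral Cavity immediately or transitively dominates [labial], [round], [back], [high], [dorsal].
The target acquires /k/'s values for everything under Oral Cavity — [−labial], [+back], [+high], [+dorsal] — while keeping its own [voice], [spread glottis], [constricted glottis], ….
This feature bundle is that of [k'], so /əkp'a/ surfaces as [əkk'a].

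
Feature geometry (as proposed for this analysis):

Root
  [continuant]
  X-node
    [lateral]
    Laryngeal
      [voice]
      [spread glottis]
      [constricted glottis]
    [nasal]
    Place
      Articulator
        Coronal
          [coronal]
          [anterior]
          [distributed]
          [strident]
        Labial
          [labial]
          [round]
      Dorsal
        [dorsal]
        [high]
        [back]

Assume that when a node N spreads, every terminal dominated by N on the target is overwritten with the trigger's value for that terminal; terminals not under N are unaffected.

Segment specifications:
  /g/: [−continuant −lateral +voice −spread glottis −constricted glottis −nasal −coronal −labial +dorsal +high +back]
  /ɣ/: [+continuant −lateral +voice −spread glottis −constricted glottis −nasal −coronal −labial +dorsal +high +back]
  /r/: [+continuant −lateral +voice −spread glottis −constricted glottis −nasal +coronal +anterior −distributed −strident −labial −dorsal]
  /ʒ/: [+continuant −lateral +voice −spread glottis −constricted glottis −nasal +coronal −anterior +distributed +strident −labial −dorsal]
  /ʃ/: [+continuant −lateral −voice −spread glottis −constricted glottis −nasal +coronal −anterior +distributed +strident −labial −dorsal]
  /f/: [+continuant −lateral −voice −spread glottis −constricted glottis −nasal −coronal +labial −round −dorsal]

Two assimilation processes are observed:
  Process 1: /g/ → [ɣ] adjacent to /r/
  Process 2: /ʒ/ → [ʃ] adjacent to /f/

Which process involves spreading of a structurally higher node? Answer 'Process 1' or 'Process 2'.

Process 1

Process 1 alters [continuant]; the lowest dominating node is [continuant] (depth 1 from Root).
In Process 2, [voice] changes, so the minimal spreading node is [voice] at depth 3.
[continuant] is closer to Root than [voice], so Process 1 spreads the higher node.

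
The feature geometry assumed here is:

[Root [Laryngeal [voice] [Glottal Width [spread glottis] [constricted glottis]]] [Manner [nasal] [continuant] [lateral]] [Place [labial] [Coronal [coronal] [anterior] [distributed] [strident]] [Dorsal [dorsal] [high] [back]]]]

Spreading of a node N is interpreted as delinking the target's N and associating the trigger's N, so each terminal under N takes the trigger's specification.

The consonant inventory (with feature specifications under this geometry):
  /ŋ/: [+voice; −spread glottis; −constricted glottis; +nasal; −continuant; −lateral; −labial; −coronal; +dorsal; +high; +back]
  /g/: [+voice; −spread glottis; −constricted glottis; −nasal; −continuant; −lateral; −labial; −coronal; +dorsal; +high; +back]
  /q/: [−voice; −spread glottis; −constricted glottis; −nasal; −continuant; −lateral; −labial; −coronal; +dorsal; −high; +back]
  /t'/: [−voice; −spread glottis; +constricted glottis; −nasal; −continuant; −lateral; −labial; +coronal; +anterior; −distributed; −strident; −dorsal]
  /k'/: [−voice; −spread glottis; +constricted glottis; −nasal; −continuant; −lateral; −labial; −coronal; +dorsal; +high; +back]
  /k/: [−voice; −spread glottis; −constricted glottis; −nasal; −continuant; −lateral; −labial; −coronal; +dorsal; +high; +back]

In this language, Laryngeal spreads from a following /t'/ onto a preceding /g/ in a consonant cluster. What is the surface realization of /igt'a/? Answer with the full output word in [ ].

[ik't'a]

The Laryngeal node dominates the terminals [voice], [spread glottis], [constricted glottis].
Spreading Laryngeal from /t'/ onto /g/ replaces those values with /t'/'s: [−voice], [−spread glottis], [+constricted glottis]. Features outside Laryngeal ([nasal], [continuant], [lateral], …) stay as in /g/.
Among the inventory, only /k'/ has exactly this specification, giving the surface form [ik't'a].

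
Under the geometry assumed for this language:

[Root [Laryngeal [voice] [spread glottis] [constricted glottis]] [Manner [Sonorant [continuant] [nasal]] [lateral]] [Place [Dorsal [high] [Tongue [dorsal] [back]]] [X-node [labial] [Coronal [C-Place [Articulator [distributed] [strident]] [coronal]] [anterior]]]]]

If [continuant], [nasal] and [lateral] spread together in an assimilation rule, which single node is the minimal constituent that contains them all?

[continuant] is immediately dominated by Sonorant.
[nasal] is immediately dominated by Sonorant.
[lateral] is immediately dominated by Manner.
The lowest node appearing on every path is Manner; each proper daughter of Manner fails to dominate at least one of the listed features.

Manner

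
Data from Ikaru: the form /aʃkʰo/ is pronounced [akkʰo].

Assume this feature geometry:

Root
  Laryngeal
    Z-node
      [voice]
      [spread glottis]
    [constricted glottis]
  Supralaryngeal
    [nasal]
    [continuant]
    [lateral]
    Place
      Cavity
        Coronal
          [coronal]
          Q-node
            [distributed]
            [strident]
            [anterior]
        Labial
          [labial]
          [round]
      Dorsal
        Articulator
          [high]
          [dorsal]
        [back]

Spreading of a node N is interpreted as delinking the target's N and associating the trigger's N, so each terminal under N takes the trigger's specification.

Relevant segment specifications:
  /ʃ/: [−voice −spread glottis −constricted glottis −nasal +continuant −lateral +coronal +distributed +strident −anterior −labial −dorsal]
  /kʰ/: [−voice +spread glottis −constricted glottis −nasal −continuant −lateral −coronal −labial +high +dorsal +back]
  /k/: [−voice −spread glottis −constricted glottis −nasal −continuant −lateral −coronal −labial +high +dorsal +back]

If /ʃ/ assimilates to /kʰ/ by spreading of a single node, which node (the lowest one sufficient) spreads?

Supralaryngeal

/ʃ/ and [k] differ in [continuant], [coronal], [anterior], [distributed], [strident], [dorsal], [high], [back]; every other specified feature is identical.
In this geometry the lowest node dominating all of them is Supralaryngeal: every daughter of Supralaryngeal dominates only a proper subset, so no lower node suffices.
Delinking /ʃ/'s Supralaryngeal and associating /kʰ/'s Supralaryngeal gives precisely the feature bundle of [k].
[spread glottis] — on which /kʰ/ differs from /ʃ/ — is unchanged, so Root cannot have spread; the constituent is no larger than Supralaryngeal.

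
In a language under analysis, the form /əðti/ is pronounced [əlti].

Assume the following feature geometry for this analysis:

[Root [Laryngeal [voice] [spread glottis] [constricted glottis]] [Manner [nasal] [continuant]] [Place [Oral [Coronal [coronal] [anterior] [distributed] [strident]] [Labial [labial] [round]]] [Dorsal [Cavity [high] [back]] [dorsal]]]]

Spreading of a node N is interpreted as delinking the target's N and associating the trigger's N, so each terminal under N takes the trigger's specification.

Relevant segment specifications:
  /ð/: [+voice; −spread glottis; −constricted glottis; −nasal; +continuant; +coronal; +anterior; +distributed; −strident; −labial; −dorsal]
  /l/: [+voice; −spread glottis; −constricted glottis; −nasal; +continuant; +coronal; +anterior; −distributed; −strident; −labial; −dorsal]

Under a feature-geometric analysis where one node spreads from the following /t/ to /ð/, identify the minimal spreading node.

/ð/ and [l] differ in [distributed]; every other specified feature is identical.
Since just one terminal is affected and it takes /t/'s value, spreading the terminal [distributed] alone is sufficient and minimal.
Features on which the two segments disagree outside [distributed], such as [voice], [continuant], are unchanged — nothing dominating them spread, and [distributed] is the minimal sufficient constituent.

[distributed]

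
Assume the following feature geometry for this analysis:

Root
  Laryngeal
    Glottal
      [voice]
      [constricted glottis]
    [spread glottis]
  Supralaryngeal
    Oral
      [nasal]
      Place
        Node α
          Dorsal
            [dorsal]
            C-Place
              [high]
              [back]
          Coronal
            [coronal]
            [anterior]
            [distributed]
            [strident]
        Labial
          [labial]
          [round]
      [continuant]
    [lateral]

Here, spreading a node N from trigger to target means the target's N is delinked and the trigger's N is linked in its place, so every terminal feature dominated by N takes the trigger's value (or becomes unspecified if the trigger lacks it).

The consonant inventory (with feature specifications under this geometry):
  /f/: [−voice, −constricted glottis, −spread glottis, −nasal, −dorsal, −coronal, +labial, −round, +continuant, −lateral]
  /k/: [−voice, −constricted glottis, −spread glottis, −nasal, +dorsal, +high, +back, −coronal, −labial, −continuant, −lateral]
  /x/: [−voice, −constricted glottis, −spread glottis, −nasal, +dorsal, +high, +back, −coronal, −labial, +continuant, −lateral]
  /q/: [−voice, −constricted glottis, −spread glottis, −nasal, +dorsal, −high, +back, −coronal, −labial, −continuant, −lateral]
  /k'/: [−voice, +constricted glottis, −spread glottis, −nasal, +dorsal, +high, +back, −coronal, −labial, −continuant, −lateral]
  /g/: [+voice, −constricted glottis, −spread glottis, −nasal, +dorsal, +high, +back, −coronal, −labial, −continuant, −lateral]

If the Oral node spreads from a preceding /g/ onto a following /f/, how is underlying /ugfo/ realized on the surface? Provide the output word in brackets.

[ugko]

The Oral node dominates the terminals [nasal], [dorsal], [high], [back], [coronal], [anterior], [distributed], [strident], [labial], [round], [continuant].
The target acquires /g/'s values for everything under Oral — [−nasal], [+dorsal], [+high], [+back], [−coronal], [−labial], [−continuant] — while keeping its own [voice], [constricted glottis], [spread glottis], ….
Among the inventory, only /k/ has exactly this specification, giving the surface form [ugko].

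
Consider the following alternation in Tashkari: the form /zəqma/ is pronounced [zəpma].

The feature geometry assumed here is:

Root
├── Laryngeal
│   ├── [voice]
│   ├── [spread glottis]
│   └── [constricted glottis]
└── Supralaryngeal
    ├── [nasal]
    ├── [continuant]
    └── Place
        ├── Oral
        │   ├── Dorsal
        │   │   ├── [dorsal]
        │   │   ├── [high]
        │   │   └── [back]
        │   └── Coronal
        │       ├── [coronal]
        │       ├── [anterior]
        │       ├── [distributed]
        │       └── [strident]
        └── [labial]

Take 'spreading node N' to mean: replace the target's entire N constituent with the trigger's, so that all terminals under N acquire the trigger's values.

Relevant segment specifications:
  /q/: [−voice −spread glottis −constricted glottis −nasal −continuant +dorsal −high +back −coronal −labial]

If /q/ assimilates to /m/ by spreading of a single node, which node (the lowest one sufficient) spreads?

The alternation /q/ → [p] changes [labial], [dorsal], [high], [back] and nothing else.
The smallest constituent containing every changed terminal is Place — each of its daughters lacks at least one of the affected features.
Spreading Place from /m/ overwrites each of those terminals with /m/'s values, yielding exactly [p].
[nasal] — on which /m/ differs from /q/ — is unchanged, so neither Supralaryngeal nor anything higher can have spread; the constituent is no larger than Place.

Place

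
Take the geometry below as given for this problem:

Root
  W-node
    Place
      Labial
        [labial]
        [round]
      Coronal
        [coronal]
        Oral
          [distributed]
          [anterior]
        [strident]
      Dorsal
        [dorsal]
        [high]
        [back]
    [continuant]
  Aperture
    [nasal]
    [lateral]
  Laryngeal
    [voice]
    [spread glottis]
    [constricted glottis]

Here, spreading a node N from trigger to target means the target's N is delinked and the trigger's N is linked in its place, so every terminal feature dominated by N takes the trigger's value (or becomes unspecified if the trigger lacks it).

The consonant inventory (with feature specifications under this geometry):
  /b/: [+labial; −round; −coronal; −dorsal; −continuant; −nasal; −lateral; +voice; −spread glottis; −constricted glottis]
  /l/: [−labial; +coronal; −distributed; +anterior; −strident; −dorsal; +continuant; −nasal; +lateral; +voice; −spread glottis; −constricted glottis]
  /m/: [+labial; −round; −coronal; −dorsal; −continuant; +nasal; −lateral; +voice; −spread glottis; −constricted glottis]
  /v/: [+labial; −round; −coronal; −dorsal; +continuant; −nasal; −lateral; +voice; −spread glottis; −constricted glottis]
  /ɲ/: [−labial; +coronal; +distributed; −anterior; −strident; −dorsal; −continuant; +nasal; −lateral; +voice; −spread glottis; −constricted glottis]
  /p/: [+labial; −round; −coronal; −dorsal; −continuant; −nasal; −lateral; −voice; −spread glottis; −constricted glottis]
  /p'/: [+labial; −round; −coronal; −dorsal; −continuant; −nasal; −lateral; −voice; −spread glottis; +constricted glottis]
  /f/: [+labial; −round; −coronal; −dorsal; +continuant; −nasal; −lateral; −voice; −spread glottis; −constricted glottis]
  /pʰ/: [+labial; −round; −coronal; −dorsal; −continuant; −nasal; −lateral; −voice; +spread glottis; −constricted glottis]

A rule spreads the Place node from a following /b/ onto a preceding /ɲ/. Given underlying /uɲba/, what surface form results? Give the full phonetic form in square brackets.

[umba]

Terminals under Place in this geometry: [labial], [round], [coronal], [distributed], [anterior], [strident], [dorsal], [high], [back].
Spreading Place from /b/ onto /ɲ/ replaces those values with /b/'s: [+labial], [−round], [−coronal], [−dorsal]. Features outside Place ([continuant], [nasal], [lateral], …) stay as in /ɲ/.
The resulting bundle matches /m/ in the inventory; substituting it for /ɲ/ gives [umba].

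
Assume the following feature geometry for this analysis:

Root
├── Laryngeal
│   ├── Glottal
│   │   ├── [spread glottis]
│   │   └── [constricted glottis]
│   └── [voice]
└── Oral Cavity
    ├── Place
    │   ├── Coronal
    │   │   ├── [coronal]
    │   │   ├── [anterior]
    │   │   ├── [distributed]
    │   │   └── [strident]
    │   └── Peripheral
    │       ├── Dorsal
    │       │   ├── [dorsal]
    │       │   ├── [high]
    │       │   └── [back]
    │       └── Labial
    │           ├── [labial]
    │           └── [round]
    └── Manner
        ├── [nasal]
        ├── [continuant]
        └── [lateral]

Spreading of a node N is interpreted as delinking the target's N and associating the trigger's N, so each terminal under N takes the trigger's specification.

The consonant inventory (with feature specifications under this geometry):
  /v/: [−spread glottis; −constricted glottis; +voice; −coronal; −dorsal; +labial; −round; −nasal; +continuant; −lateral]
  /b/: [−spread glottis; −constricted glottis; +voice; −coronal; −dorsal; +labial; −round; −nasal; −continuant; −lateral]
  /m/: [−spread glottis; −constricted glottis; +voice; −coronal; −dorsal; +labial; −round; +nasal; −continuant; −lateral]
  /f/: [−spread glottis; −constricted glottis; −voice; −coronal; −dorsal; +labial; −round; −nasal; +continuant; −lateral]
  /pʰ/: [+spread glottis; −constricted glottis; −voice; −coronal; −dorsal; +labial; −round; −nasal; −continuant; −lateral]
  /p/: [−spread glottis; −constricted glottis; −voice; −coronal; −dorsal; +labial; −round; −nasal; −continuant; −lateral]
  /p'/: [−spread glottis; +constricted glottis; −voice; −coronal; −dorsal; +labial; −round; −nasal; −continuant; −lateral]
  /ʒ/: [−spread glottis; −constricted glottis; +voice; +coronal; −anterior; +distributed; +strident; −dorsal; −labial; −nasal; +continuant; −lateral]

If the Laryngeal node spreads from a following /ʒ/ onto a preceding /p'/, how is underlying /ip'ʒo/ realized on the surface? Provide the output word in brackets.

The Laryngeal node dominates the terminals [spread glottis], [constricted glottis], [voice].
The target acquires /ʒ/'s values for everything under Laryngeal — [−spread glottis], [−constricted glottis], [+voice] — while keeping its own [coronal], [dorsal], [labial], ….
The resulting bundle matches /b/ in the inventory; substituting it for /p'/ gives [ibʒo].

[ibʒo]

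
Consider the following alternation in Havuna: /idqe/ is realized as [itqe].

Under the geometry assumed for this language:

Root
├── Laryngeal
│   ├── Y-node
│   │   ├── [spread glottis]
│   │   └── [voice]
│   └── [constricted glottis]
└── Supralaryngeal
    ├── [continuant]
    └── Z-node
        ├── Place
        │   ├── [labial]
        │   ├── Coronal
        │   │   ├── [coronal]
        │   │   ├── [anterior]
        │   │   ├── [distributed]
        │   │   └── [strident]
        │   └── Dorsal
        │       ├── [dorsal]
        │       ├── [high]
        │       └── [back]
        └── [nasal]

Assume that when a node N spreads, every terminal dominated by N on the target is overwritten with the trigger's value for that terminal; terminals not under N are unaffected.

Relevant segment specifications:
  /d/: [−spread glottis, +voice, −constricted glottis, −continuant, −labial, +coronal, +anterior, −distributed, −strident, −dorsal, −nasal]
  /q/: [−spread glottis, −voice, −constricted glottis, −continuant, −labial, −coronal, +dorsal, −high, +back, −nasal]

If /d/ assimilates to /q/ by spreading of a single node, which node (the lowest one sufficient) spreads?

Feature comparison: [voice] differs between /d/ and [t]; the remaining terminals match.
Only a single terminal changes, and /q/ supplies the new value, so [voice] itself is the minimal spreading constituent.
Features on which the two segments disagree outside [voice], such as [coronal], [dorsal], are unchanged — nothing dominating them spread, and [voice] is the minimal sufficient constituent.

[voice]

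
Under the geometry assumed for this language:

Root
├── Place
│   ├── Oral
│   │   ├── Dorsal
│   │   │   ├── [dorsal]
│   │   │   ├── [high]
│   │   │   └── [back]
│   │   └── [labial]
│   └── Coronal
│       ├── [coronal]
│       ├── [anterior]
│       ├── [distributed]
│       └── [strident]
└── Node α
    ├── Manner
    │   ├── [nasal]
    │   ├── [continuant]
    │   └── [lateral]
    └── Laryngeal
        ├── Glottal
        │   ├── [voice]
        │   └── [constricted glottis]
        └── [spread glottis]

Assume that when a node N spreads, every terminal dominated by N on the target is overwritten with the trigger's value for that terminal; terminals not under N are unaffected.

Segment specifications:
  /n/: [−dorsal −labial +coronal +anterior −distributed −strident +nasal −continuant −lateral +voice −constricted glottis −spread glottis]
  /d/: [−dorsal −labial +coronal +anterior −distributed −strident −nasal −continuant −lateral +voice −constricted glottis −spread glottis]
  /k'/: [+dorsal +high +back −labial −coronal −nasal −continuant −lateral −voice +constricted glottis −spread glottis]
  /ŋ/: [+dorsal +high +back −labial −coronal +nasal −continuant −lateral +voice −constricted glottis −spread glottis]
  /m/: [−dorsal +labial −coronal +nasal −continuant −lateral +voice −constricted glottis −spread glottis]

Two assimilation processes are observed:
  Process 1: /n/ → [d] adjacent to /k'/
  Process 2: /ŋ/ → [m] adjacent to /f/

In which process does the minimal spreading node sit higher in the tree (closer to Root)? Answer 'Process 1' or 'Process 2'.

In Process 1, [nasal] changes, so the minimal spreading node is [nasal] at depth 3.
Process 2 alters [labial], [dorsal], [high], [back]; the lowest common ancestor is Oral (depth 2 from Root).
Depth 2 < depth 3; Process 2 involves the structurally higher constituent Oral.

Process 2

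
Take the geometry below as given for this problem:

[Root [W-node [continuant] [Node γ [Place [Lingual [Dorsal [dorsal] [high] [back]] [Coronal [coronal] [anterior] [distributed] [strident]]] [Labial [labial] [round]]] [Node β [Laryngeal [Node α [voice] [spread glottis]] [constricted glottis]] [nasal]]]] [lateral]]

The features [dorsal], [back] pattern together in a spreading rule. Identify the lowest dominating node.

[dorsal]: Root / W-node / Node γ / Place / Lingual / Dorsal / [dorsal].
[back]: Root / W-node / Node γ / Place / Lingual / Dorsal / [back].
Dorsal is the lowest common ancestor — every listed feature sits under it, and no single subconstituent of Dorsal covers them all.

Dorsal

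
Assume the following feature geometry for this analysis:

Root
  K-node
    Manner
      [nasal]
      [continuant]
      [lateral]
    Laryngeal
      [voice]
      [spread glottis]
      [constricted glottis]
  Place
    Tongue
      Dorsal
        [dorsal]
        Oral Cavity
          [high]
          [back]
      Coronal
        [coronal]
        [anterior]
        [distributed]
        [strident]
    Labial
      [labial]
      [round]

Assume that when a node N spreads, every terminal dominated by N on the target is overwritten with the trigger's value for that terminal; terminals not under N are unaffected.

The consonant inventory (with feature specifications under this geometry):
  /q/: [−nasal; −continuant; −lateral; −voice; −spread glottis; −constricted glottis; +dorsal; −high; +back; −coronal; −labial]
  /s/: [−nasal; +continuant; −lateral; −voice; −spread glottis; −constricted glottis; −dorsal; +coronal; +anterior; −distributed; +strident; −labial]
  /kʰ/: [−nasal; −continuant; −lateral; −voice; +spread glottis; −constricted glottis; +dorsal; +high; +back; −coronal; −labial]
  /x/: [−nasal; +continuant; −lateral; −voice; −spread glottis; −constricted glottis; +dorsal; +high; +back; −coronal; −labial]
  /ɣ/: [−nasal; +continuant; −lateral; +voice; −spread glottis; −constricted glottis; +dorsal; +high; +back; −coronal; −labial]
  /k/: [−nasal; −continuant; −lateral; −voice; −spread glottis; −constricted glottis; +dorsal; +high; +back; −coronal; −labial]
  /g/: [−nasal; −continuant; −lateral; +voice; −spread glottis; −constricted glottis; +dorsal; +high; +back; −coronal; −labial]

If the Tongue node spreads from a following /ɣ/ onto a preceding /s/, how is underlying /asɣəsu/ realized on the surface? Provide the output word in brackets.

[axɣəsu]

Terminals under Tongue in this geometry: [dorsal], [high], [back], [coronal], [anterior], [distributed], [strident].
The target acquires /ɣ/'s values for everything under Tongue — [+dorsal], [+high], [+back], [−coronal] — while keeping its own [nasal], [continuant], [lateral], ….
The resulting bundle matches /x/ in the inventory; substituting it for /s/ gives [axɣəsu].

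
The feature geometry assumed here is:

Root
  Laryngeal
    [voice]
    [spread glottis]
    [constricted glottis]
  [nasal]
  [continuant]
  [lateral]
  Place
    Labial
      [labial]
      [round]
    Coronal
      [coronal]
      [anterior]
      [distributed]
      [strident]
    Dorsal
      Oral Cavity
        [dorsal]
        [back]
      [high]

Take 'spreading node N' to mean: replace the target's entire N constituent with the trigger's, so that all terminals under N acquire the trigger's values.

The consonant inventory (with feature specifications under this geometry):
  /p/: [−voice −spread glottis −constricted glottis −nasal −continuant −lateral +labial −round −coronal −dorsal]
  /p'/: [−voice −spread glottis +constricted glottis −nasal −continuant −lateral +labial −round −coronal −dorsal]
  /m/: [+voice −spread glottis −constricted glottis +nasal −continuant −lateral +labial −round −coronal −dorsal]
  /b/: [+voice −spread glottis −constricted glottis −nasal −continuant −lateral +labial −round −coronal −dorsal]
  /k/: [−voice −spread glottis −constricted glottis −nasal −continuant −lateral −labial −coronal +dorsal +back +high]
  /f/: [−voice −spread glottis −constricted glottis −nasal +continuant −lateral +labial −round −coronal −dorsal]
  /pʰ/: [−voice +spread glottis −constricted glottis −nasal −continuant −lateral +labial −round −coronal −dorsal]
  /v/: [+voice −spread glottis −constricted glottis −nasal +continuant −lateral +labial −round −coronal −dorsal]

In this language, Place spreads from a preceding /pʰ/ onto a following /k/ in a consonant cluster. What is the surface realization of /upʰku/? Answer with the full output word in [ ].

[upʰpu]

The Place node dominates the terminals [labial], [round], [coronal], [anterior], [distributed], [strident], [dorsal], [back], [high].
After delinking /k/'s Place and linking /pʰ/'s, the affected terminals become [+labial], [−round], [−coronal], [−dorsal]; [voice], [spread glottis], [constricted glottis], … (outside Place) are retained from /k/.
This feature bundle is that of [p], so /upʰku/ surfaces as [upʰpu].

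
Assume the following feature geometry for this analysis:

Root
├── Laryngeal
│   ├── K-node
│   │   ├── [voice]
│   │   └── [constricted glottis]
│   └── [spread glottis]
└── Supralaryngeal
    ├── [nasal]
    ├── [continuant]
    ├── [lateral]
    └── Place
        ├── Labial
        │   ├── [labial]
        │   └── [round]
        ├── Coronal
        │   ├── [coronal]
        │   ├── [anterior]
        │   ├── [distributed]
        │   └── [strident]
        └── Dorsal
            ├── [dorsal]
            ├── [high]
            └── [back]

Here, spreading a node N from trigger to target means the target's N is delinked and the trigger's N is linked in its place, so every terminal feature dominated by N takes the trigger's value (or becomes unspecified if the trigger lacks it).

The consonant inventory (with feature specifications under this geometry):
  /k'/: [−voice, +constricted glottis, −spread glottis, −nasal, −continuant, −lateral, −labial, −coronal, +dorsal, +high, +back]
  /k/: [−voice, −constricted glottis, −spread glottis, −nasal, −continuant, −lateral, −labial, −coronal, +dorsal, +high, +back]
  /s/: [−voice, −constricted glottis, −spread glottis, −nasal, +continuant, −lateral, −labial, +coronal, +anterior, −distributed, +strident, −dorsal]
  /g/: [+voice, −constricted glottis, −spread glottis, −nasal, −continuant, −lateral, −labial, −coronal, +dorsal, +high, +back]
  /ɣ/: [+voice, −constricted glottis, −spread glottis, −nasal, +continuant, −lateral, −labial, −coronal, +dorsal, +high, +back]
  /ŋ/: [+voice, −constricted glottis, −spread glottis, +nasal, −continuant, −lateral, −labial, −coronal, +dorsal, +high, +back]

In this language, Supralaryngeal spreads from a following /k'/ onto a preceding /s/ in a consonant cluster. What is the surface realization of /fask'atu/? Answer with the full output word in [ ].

Terminals under Supralaryngeal in this geometry: [nasal], [continuant], [lateral], [labial], [round], [coronal], [anterior], [distributed], [strident], [dorsal], [high], [back].
Spreading Supralaryngeal from /k'/ onto /s/ replaces those values with /k'/'s: [−nasal], [−continuant], [−lateral], [−labial], [−coronal], [+dorsal], [+high], [+back]. Features outside Supralaryngeal ([voice], [constricted glottis], [spread glottis]) stay as in /s/.
Among the inventory, only /k/ has exactly this specification, giving the surface form [fakk'atu].

[fakk'atu]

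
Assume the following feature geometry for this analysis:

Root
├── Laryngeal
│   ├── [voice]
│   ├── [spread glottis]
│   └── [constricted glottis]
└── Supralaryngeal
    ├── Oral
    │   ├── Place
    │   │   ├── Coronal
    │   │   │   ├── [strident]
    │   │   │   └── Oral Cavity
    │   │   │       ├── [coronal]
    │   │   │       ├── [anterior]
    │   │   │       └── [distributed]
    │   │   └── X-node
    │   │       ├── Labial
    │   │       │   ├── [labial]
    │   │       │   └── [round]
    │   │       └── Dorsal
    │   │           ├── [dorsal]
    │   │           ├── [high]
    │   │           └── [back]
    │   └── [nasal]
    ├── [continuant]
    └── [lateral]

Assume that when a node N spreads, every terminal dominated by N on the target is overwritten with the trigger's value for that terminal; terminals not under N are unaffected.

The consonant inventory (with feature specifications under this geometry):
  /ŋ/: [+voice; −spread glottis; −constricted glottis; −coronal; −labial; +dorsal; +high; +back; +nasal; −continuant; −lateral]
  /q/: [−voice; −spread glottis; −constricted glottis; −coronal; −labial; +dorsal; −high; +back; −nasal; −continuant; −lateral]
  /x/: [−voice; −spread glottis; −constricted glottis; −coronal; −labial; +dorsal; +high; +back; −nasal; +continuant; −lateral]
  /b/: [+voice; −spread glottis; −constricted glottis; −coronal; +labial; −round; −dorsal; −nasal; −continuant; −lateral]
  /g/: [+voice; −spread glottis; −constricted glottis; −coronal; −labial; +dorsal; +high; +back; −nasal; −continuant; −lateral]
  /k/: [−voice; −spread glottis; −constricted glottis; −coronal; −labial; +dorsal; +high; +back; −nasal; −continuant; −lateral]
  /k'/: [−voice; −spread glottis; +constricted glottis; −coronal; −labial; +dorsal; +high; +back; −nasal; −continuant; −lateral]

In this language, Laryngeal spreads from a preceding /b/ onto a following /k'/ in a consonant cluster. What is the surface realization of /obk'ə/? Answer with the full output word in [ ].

[obgə]

The Laryngeal node dominates the terminals [voice], [spread glottis], [constricted glottis].
After delinking /k'/'s Laryngeal and linking /b/'s, the affected terminals become [+voice], [−spread glottis], [−constricted glottis]; [coronal], [labial], [dorsal], … (outside Laryngeal) are retained from /k'/.
The resulting bundle matches /g/ in the inventory; substituting it for /k'/ gives [obgə].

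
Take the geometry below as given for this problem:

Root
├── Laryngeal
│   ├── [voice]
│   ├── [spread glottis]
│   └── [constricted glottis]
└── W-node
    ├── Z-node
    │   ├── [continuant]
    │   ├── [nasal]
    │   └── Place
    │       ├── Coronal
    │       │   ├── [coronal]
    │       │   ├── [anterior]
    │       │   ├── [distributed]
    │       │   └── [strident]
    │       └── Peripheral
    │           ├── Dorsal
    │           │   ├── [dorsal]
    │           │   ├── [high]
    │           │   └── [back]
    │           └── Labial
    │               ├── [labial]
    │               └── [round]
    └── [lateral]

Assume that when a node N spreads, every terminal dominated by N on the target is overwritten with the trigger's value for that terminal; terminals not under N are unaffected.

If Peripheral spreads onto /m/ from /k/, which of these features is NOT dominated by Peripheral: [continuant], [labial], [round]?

Under this geometry, Peripheral contains [dorsal], [high], [back], [labial], [round].
[labial], [round] all lie under Peripheral, so they are overwritten when Peripheral spreads.
But [continuant] is a dependent of Z-node, outside Peripheral; it is therefore untouched by the spreading.

[continuant]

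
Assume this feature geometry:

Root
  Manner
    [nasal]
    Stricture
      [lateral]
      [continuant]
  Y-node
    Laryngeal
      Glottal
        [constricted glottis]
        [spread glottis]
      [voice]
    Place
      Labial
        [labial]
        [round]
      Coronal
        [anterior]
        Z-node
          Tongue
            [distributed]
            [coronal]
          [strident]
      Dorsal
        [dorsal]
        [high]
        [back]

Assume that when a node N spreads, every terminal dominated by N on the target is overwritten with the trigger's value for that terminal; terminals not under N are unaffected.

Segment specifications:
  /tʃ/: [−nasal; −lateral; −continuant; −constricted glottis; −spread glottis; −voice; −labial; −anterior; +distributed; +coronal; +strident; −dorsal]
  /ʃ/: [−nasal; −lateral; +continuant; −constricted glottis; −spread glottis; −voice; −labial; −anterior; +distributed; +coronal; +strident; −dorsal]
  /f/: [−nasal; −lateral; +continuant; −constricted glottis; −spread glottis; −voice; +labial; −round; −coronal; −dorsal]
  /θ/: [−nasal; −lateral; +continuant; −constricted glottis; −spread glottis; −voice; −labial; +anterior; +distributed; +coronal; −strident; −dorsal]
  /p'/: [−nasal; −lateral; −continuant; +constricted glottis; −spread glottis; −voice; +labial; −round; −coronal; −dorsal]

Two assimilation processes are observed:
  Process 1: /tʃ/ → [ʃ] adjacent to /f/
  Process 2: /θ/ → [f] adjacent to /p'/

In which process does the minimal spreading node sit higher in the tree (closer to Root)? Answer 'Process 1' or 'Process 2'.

Process 2

In Process 1, [continuant] changes, so the minimal spreading node is [continuant] at depth 3.
In Process 2, [labial], [round], [coronal], [anterior], [distributed], [strident] change, so the minimal spreading node is Place at depth 2.
Depth 2 < depth 3; Process 2 involves the structurally higher constituent Place.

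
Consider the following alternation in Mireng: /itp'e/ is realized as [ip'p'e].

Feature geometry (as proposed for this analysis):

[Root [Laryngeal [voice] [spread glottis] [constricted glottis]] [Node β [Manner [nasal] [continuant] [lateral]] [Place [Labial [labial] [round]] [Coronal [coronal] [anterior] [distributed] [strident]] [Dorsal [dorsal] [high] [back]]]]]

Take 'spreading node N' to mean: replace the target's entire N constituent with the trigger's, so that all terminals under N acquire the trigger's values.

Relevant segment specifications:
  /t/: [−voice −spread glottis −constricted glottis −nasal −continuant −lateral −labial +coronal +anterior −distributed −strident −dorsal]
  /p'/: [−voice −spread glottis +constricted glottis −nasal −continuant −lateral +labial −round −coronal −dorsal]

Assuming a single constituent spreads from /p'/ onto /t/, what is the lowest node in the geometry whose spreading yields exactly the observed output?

Feature comparison: [constricted glottis], [labial], [round], [coronal], [anterior], [distributed], [strident] differ between /t/ and [p']; the remaining terminals match.
The smallest constituent containing every changed terminal is Root — each of its daughters lacks at least one of the affected features.
Delinking /t/'s Root and associating /p'/'s Root gives precisely the feature bundle of [p'].

Root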